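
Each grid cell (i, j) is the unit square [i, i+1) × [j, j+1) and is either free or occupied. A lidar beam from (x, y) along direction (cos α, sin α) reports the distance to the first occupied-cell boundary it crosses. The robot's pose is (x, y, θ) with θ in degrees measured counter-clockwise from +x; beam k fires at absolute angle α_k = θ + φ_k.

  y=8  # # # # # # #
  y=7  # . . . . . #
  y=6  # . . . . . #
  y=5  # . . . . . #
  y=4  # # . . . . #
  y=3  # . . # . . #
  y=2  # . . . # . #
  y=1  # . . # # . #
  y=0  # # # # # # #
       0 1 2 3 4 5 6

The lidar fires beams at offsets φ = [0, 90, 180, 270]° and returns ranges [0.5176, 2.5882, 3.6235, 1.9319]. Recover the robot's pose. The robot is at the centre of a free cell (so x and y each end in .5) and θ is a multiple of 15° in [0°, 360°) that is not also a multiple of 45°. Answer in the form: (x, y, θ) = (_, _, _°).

The pose lattice has 30·16 = 480 candidates. Test each by forward raycasting.
  (3.5, 7.5, 285°): beam 1 = 4.6587 ≠ 0.5176 ✗
  (4.5, 4.5, 345°): beam 1 = 1.5529 ≠ 0.5176 ✗
  (3.5, 2.5, 240°): beam 1 = 0.5774 ≠ 0.5176 ✗
  (5.5, 6.5, 150°): beam 1 = 3.0000 ≠ 0.5176 ✗
  …
  (5.5, 5.5, 15°): r_1=0.5176, r_2=2.5882, r_3=3.6235, r_4=1.9319 — all match ✓
No second candidate reproduces the full scan.

(x, y, θ) = (5.5, 5.5, 15°)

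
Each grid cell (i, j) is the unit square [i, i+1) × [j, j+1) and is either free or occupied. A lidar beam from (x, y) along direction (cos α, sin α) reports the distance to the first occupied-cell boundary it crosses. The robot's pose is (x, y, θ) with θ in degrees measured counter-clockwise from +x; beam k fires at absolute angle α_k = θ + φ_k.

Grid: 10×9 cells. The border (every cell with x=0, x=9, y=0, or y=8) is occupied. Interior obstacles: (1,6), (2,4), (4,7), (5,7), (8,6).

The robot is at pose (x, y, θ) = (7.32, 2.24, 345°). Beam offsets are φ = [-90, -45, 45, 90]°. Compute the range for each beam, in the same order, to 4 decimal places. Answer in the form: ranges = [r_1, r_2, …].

beam 1: φ=-90°, α=255°
  dir = (cos 255°, sin 255°) = (-0.2588, -0.9659); from cell (7,2)
  next x-line at t=1.2364, next y-line at t=0.2485; Δt_x=3.8637, Δt_y=1.0353
    y: enter (7,1) at t=0.2485
    x: enter (6,1) at t=1.2364
    y: enter (6,0) at t=1.2837 ← occupied
  → r_1 = 1.2837
beam 2: φ=-45°, α=300°
  dir = (cos 300°, sin 300°) = (0.5000, -0.8660); from cell (7,2)
  next x-line at t=1.3600, next y-line at t=0.2771; Δt_x=2.0000, Δt_y=1.1547
    y: enter (7,1) at t=0.2771
    x: enter (8,1) at t=1.3600
    y: enter (8,0) at t=1.4318 ← occupied
  → r_2 = 1.4318
beam 3: φ=45°, α=30°
  dir = (cos 30°, sin 30°) = (0.8660, 0.5000); from cell (7,2)
  next x-line at t=0.7852, next y-line at t=1.5200; Δt_x=1.1547, Δt_y=2.0000
    x: enter (8,2) at t=0.7852
    y: enter (8,3) at t=1.5200
    x: enter (9,3) at t=1.9399 ← occupied
  → r_3 = 1.9399
beam 4: φ=90°, α=75°
  dir = (cos 75°, sin 75°) = (0.2588, 0.9659); from cell (7,2)
  next x-line at t=2.6273, next y-line at t=0.7868; Δt_x=3.8637, Δt_y=1.0353
    y: enter (7,3) at t=0.7868
    y: enter (7,4) at t=1.8221
    x: enter (8,4) at t=2.6273
    y: enter (8,5) at t=2.8574
    y: enter (8,6) at t=3.8926 ← occupied
  → r_4 = 3.8926

ranges = [1.2837, 1.4318, 1.9399, 3.8926]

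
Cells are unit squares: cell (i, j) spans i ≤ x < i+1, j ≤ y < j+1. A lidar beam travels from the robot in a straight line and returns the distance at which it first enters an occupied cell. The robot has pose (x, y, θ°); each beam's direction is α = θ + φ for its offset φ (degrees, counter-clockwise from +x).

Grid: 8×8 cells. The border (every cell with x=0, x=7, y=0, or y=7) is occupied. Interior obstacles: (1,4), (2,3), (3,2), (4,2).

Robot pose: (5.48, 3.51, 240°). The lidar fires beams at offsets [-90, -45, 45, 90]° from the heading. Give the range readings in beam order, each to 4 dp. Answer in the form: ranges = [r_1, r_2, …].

beam 1: φ=-90°, α=150°
  d=(-0.8660,0.5000)  start (5,3)  tX=0.5543 tY=0.9800  stride 1/|dx|=1.1547 1/|dy|=2.0000
    cross x-line → (4,3), t=0.5543
    cross y-line → (4,4), t=0.9800
    cross x-line → (3,4), t=1.7090
    cross x-line → (2,4), t=2.8637
    cross y-line → (2,5), t=2.9800
    cross x-line → (1,5), t=4.0184
    cross y-line → (1,6), t=4.9800
    cross x-line → (0,6), t=5.1731 (wall)
  → r_1 = 5.1731
beam 2: φ=-45°, α=195°
  d=(-0.9659,-0.2588)  start (5,3)  tX=0.4969 tY=1.9705  stride 1/|dx|=1.0353 1/|dy|=3.8637
    cross x-line → (4,3), t=0.4969
    cross x-line → (3,3), t=1.5322
    cross y-line → (3,2), t=1.9705 (wall)
  → r_2 = 1.9705
beam 3: φ=45°, α=285°
  d=(0.2588,-0.9659)  start (5,3)  tX=2.0091 tY=0.5280  stride 1/|dx|=3.8637 1/|dy|=1.0353
    cross y-line → (5,2), t=0.5280
    cross y-line → (5,1), t=1.5633
    cross x-line → (6,1), t=2.0091
    cross y-line → (6,0), t=2.5985 (wall)
  → r_3 = 2.5985
beam 4: φ=90°, α=330°
  d=(0.8660,-0.5000)  start (5,3)  tX=0.6004 tY=1.0200  stride 1/|dx|=1.1547 1/|dy|=2.0000
    cross x-line → (6,3), t=0.6004
    cross y-line → (6,2), t=1.0200
    cross x-line → (7,2), t=1.7551 (wall)
  → r_4 = 1.7551

ranges = [5.1731, 1.9705, 2.5985, 1.7551]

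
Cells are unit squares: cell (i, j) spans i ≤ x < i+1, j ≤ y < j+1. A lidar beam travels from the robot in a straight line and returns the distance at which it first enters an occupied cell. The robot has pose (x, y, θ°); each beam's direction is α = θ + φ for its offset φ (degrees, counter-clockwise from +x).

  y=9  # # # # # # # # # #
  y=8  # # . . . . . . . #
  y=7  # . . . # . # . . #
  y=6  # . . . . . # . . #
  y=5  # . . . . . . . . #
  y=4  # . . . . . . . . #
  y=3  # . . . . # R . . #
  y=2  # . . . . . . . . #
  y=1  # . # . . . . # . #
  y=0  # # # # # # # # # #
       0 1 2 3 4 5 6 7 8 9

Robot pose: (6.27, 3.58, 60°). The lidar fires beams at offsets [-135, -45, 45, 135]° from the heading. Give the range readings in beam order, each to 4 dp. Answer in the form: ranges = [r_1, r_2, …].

beam 1: φ=-135°, α=285°
  cosα=0.2588 sinα=-0.9659 | (6,3) | tMaxX 2.8205 tMaxY 0.6005 | tΔX 3.8637 tΔY 1.0353
    t=0.6005 [y] (6,2)
    t=1.6357 [y] (6,1)
    t=2.6710 [y] (6,0) — stop
  → r_1 = 2.6710
beam 2: φ=-45°, α=15°
  cosα=0.9659 sinα=0.2588 | (6,3) | tMaxX 0.7558 tMaxY 1.6228 | tΔX 1.0353 tΔY 3.8637
    t=0.7558 [x] (7,3)
    t=1.6228 [y] (7,4)
    t=1.7910 [x] (8,4)
    t=2.8263 [x] (9,4) — stop
  → r_2 = 2.8263
beam 3: φ=45°, α=105°
  cosα=-0.2588 sinα=0.9659 | (6,3) | tMaxX 1.0432 tMaxY 0.4348 | tΔX 3.8637 tΔY 1.0353
    t=0.4348 [y] (6,4)
    t=1.0432 [x] (5,4)
    t=1.4701 [y] (5,5)
    t=2.5054 [y] (5,6)
    t=3.5406 [y] (5,7)
    t=4.5759 [y] (5,8)
    t=4.9069 [x] (4,8)
    t=5.6112 [y] (4,9) — stop
  → r_3 = 5.6112
beam 4: φ=135°, α=195°
  cosα=-0.9659 sinα=-0.2588 | (6,3) | tMaxX 0.2795 tMaxY 2.2409 | tΔX 1.0353 tΔY 3.8637
    t=0.2795 [x] (5,3) — stop
  → r_4 = 0.2795

ranges = [2.6710, 2.8263, 5.6112, 0.2795]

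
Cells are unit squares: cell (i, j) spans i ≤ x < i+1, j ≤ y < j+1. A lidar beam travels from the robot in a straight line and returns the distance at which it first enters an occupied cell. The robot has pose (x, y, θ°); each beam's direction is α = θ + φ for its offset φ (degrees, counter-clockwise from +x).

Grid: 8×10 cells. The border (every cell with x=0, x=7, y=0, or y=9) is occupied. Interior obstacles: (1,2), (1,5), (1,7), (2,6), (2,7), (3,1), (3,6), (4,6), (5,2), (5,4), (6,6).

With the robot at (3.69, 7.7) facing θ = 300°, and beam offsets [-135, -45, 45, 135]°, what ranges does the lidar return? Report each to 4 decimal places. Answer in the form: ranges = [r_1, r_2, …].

beam 1: φ=-135°, α=165°
  direction (-0.9659, 0.2588); cell (3,7); t to first gridline: x 0.7143, y 1.1591 (then +1.0353 / +3.8637)
    (2,7) via x @ 0.7143  # hit
  → r_1 = 0.7143
beam 2: φ=-45°, α=255°
  direction (-0.2588, -0.9659); cell (3,7); t to first gridline: x 2.6660, y 0.7247 (then +3.8637 / +1.0353)
    (3,6) via y @ 0.7247  # hit
  → r_2 = 0.7247
beam 3: φ=45°, α=345°
  direction (0.9659, -0.2588); cell (3,7); t to first gridline: x 0.3209, y 2.7046 (then +1.0353 / +3.8637)
    (4,7) via x @ 0.3209
    (5,7) via x @ 1.3562
    (6,7) via x @ 2.3915
    (6,6) via y @ 2.7046  # hit
  → r_3 = 2.7046
beam 4: φ=135°, α=75°
  direction (0.2588, 0.9659); cell (3,7); t to first gridline: x 1.1977, y 0.3106 (then +3.8637 / +1.0353)
    (3,8) via y @ 0.3106
    (4,8) via x @ 1.1977
    (4,9) via y @ 1.3459  # hit
  → r_4 = 1.3459

ranges = [0.7143, 0.7247, 2.7046, 1.3459]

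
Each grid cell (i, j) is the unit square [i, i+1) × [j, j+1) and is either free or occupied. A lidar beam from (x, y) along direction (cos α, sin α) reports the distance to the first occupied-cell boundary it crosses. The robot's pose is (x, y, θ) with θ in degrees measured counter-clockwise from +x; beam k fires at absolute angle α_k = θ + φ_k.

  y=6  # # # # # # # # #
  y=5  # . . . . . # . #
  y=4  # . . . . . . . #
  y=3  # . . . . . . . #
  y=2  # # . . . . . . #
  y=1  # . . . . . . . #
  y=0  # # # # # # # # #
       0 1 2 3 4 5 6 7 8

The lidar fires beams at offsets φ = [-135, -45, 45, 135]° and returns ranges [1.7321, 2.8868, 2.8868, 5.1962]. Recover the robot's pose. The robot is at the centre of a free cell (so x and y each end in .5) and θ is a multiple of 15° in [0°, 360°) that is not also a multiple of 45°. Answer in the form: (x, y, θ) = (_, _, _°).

(x, y, θ) = (5.5, 2.5, 15°)

Candidates: 33 free-cell centres × 16 headings = 528 poses. Raycast each; keep the one whose scan matches to 4 dp.
  (1.5, 3.5, 165°): beam 1 = 5.0000 ≠ 1.7321 ✗
  (6.5, 3.5, 75°): beam 1 = 2.8868 ≠ 1.7321 ✗
  (5.5, 3.5, 300°): beam 1 = 4.6587 ≠ 1.7321 ✗
  (3.5, 5.5, 240°): beam 1 = 0.5176 ≠ 1.7321 ✗
  …
  (5.5, 2.5, 15°): r_1=1.7321, r_2=2.8868, r_3=2.8868, r_4=5.1962 — all match ✓
Unique over the lattice → pose = (5.5, 2.5, 15°).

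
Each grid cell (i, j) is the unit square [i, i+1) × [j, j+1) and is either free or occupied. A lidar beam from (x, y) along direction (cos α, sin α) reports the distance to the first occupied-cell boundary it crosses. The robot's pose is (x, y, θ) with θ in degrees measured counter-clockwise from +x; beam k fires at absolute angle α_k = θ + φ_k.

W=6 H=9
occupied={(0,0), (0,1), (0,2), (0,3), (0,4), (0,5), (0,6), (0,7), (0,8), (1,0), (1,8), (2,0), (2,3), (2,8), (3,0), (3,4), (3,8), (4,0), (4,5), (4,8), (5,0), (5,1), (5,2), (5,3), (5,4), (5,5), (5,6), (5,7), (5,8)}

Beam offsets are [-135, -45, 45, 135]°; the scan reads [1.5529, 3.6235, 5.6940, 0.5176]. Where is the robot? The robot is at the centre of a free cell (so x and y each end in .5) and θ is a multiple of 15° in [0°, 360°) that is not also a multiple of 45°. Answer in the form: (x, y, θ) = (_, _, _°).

(x, y, θ) = (1.5, 2.5, 30°)

The pose lattice has 25·16 = 400 candidates. Test each by forward raycasting.
  (1.5, 6.5, 120°): beam 1 = 2.5882 ≠ 1.5529 ✗
  (2.5, 4.5, 300°): beam 2 = 0.5176 ≠ 3.6235 ✗
  (4.5, 3.5, 75°): beam 1 = 1.0000 ≠ 1.5529 ✗
  (2.5, 1.5, 300°): beam 2 = 0.5176 ≠ 3.6235 ✗
  (2.5, 6.5, 15°): beam 1 = 3.0000 ≠ 1.5529 ✗
  …
  (1.5, 2.5, 30°): r_1=1.5529, r_2=3.6235, r_3=5.6940, r_4=0.5176 — all match ✓
Only this pose fits every beam.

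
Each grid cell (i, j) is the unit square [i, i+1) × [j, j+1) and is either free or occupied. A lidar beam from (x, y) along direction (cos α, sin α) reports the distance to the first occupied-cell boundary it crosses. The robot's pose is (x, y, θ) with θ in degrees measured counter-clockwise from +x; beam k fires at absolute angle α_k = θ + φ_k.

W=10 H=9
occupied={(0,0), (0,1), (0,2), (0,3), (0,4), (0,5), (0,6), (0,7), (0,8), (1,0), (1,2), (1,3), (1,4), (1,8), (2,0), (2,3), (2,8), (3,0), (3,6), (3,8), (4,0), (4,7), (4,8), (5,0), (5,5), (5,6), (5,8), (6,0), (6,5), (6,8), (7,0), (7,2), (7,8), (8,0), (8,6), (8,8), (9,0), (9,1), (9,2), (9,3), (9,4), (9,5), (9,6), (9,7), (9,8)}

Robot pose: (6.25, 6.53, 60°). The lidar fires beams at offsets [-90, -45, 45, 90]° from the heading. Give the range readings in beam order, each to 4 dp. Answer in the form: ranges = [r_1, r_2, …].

ranges = [3.1754, 1.8117, 1.5219, 0.2887]

beam 1: φ=-90°, α=330°
  dir = (cos 330°, sin 330°) = (0.8660, -0.5000); from cell (6,6)
  next x-line at t=0.8660, next y-line at t=1.0600; Δt_x=1.1547, Δt_y=2.0000
    x: enter (7,6) at t=0.8660
    y: enter (7,5) at t=1.0600
    x: enter (8,5) at t=2.0207
    y: enter (8,4) at t=3.0600
    x: enter (9,4) at t=3.1754 ← occupied
  → r_1 = 3.1754
beam 2: φ=-45°, α=15°
  dir = (cos 15°, sin 15°) = (0.9659, 0.2588); from cell (6,6)
  next x-line at t=0.7765, next y-line at t=1.8159; Δt_x=1.0353, Δt_y=3.8637
    x: enter (7,6) at t=0.7765
    x: enter (8,6) at t=1.8117 ← occupied
  → r_2 = 1.8117
beam 3: φ=45°, α=105°
  dir = (cos 105°, sin 105°) = (-0.2588, 0.9659); from cell (6,6)
  next x-line at t=0.9659, next y-line at t=0.4866; Δt_x=3.8637, Δt_y=1.0353
    y: enter (6,7) at t=0.4866
    x: enter (5,7) at t=0.9659
    y: enter (5,8) at t=1.5219 ← occupied
  → r_3 = 1.5219
beam 4: φ=90°, α=150°
  dir = (cos 150°, sin 150°) = (-0.8660, 0.5000); from cell (6,6)
  next x-line at t=0.2887, next y-line at t=0.9400; Δt_x=1.1547, Δt_y=2.0000
    x: enter (5,6) at t=0.2887 ← occupied
  → r_4 = 0.2887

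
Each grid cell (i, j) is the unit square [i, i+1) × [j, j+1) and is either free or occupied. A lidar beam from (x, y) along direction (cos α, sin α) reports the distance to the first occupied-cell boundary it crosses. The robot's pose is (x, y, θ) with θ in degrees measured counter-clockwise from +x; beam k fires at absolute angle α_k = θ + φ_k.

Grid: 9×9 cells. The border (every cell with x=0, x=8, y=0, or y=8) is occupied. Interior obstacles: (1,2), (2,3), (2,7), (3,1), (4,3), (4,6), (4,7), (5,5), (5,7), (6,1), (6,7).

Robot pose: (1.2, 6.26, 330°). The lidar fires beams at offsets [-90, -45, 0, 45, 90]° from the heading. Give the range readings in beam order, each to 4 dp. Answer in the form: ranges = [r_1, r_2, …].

ranges = [0.4000, 3.0910, 7.8520, 2.8988, 1.6000]

beam 1: φ=-90°, α=240°
  cosα=-0.5000 sinα=-0.8660 | (1,6) | tMaxX 0.4000 tMaxY 0.3002 | tΔX 2.0000 tΔY 1.1547
    t=0.3002 [y] (1,5)
    t=0.4000 [x] (0,5) — stop
  → r_1 = 0.4000
beam 2: φ=-45°, α=285°
  cosα=0.2588 sinα=-0.9659 | (1,6) | tMaxX 3.0910 tMaxY 0.2692 | tΔX 3.8637 tΔY 1.0353
    t=0.2692 [y] (1,5)
    t=1.3044 [y] (1,4)
    t=2.3397 [y] (1,3)
    t=3.0910 [x] (2,3) — stop
  → r_2 = 3.0910
beam 3: φ=0°, α=330°
  cosα=0.8660 sinα=-0.5000 | (1,6) | tMaxX 0.9238 tMaxY 0.5200 | tΔX 1.1547 tΔY 2.0000
    t=0.5200 [y] (1,5)
    t=0.9238 [x] (2,5)
    t=2.0785 [x] (3,5)
    t=2.5200 [y] (3,4)
    t=3.2332 [x] (4,4)
    t=4.3879 [x] (5,4)
    t=4.5200 [y] (5,3)
    t=5.5426 [x] (6,3)
    t=6.5200 [y] (6,2)
    t=6.6973 [x] (7,2)
    t=7.8520 [x] (8,2) — stop
  → r_3 = 7.8520
beam 4: φ=45°, α=15°
  cosα=0.9659 sinα=0.2588 | (1,6) | tMaxX 0.8282 tMaxY 2.8591 | tΔX 1.0353 tΔY 3.8637
    t=0.8282 [x] (2,6)
    t=1.8635 [x] (3,6)
    t=2.8591 [y] (3,7)
    t=2.8988 [x] (4,7) — stop
  → r_4 = 2.8988
beam 5: φ=90°, α=60°
  cosα=0.5000 sinα=0.8660 | (1,6) | tMaxX 1.6000 tMaxY 0.8545 | tΔX 2.0000 tΔY 1.1547
    t=0.8545 [y] (1,7)
    t=1.6000 [x] (2,7) — stop
  → r_5 = 1.6000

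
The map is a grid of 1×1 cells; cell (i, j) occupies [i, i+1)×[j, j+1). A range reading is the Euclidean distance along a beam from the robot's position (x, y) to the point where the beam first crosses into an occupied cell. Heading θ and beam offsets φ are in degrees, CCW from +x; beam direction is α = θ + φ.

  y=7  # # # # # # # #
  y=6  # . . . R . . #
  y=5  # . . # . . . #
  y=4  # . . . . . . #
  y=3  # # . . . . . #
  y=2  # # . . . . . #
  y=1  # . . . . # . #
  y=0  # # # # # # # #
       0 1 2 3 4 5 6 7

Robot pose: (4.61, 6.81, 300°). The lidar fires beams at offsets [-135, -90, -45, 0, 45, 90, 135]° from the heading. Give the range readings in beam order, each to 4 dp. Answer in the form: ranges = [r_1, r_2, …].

beam 1: φ=-135°, α=165°
  d=(-0.9659,0.2588)  start (4,6)  tX=0.6315 tY=0.7341  stride 1/|dx|=1.0353 1/|dy|=3.8637
    cross x-line → (3,6), t=0.6315
    cross y-line → (3,7), t=0.7341 (wall)
  → r_1 = 0.7341
beam 2: φ=-90°, α=210°
  d=(-0.8660,-0.5000)  start (4,6)  tX=0.7044 tY=1.6200  stride 1/|dx|=1.1547 1/|dy|=2.0000
    cross x-line → (3,6), t=0.7044
    cross y-line → (3,5), t=1.6200 (wall)
  → r_2 = 1.6200
beam 3: φ=-45°, α=255°
  d=(-0.2588,-0.9659)  start (4,6)  tX=2.3569 tY=0.8386  stride 1/|dx|=3.8637 1/|dy|=1.0353
    cross y-line → (4,5), t=0.8386
    cross y-line → (4,4), t=1.8738
    cross x-line → (3,4), t=2.3569
    cross y-line → (3,3), t=2.9091
    cross y-line → (3,2), t=3.9444
    cross y-line → (3,1), t=4.9797
    cross y-line → (3,0), t=6.0150 (wall)
  → r_3 = 6.0150
beam 4: φ=0°, α=300°
  d=(0.5000,-0.8660)  start (4,6)  tX=0.7800 tY=0.9353  stride 1/|dx|=2.0000 1/|dy|=1.1547
    cross x-line → (5,6), t=0.7800
    cross y-line → (5,5), t=0.9353
    cross y-line → (5,4), t=2.0900
    cross x-line → (6,4), t=2.7800
    cross y-line → (6,3), t=3.2447
    cross y-line → (6,2), t=4.3994
    cross x-line → (7,2), t=4.7800 (wall)
  → r_4 = 4.7800
beam 5: φ=45°, α=345°
  d=(0.9659,-0.2588)  start (4,6)  tX=0.4038 tY=3.1296  stride 1/|dx|=1.0353 1/|dy|=3.8637
    cross x-line → (5,6), t=0.4038
    cross x-line → (6,6), t=1.4390
    cross x-line → (7,6), t=2.4743 (wall)
  → r_5 = 2.4743
beam 6: φ=90°, α=30°
  d=(0.8660,0.5000)  start (4,6)  tX=0.4503 tY=0.3800  stride 1/|dx|=1.1547 1/|dy|=2.0000
    cross y-line → (4,7), t=0.3800 (wall)
  → r_6 = 0.3800
beam 7: φ=135°, α=75°
  d=(0.2588,0.9659)  start (4,6)  tX=1.5068 tY=0.1967  stride 1/|dx|=3.8637 1/|dy|=1.0353
    cross y-line → (4,7), t=0.1967 (wall)
  → r_7 = 0.1967

ranges = [0.7341, 1.6200, 6.0150, 4.7800, 2.4743, 0.3800, 0.1967]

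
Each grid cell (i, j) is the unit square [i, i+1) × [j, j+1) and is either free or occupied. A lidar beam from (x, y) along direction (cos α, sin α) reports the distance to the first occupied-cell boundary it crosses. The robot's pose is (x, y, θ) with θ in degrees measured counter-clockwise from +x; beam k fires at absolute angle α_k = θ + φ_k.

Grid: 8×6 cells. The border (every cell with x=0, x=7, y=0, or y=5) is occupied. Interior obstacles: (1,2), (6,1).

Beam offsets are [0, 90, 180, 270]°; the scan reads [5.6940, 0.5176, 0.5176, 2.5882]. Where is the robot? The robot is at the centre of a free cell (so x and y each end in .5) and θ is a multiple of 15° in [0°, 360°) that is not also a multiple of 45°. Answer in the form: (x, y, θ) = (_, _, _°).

Enumerate (i+0.5, j+0.5, θ) over the 22 free cells and 16 admissible headings. For each, cast all 4 beams and compare to the given ranges.
  (2.5, 3.5, 75°): beam 1 = 1.5529 ≠ 5.6940 ✗
  (4.5, 1.5, 285°): beam 1 = 0.5176 ≠ 5.6940 ✗
  (3.5, 1.5, 75°): beam 1 = 3.6235 ≠ 5.6940 ✗
  (5.5, 4.5, 60°): beam 1 = 0.5774 ≠ 5.6940 ✗
  …
  (6.5, 2.5, 195°): r_1=5.6940, r_2=0.5176, r_3=0.5176, r_4=2.5882 — all match ✓
Only this pose fits every beam.

(x, y, θ) = (6.5, 2.5, 195°)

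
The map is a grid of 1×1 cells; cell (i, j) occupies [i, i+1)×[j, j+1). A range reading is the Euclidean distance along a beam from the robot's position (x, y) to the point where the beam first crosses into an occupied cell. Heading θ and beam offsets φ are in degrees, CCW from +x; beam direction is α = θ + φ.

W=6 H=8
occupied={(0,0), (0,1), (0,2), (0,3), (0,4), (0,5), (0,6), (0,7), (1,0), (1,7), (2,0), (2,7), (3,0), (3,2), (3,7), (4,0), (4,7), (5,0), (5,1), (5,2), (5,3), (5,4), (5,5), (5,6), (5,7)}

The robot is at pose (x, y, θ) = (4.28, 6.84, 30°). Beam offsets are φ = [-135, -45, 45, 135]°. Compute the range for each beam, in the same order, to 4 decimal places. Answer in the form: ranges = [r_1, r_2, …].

ranges = [3.9755, 0.7454, 0.1656, 0.6182]

beam 1: φ=-135°, α=255°
  cosα=-0.2588 sinα=-0.9659 | (4,6) | tMaxX 1.0818 tMaxY 0.8696 | tΔX 3.8637 tΔY 1.0353
    t=0.8696 [y] (4,5)
    t=1.0818 [x] (3,5)
    t=1.9049 [y] (3,4)
    t=2.9402 [y] (3,3)
    t=3.9755 [y] (3,2) — stop
  → r_1 = 3.9755
beam 2: φ=-45°, α=345°
  cosα=0.9659 sinα=-0.2588 | (4,6) | tMaxX 0.7454 tMaxY 3.2455 | tΔX 1.0353 tΔY 3.8637
    t=0.7454 [x] (5,6) — stop
  → r_2 = 0.7454
beam 3: φ=45°, α=75°
  cosα=0.2588 sinα=0.9659 | (4,6) | tMaxX 2.7819 tMaxY 0.1656 | tΔX 3.8637 tΔY 1.0353
    t=0.1656 [y] (4,7) — stop
  → r_3 = 0.1656
beam 4: φ=135°, α=165°
  cosα=-0.9659 sinα=0.2588 | (4,6) | tMaxX 0.2899 tMaxY 0.6182 | tΔX 1.0353 tΔY 3.8637
    t=0.2899 [x] (3,6)
    t=0.6182 [y] (3,7) — stop
  → r_4 = 0.6182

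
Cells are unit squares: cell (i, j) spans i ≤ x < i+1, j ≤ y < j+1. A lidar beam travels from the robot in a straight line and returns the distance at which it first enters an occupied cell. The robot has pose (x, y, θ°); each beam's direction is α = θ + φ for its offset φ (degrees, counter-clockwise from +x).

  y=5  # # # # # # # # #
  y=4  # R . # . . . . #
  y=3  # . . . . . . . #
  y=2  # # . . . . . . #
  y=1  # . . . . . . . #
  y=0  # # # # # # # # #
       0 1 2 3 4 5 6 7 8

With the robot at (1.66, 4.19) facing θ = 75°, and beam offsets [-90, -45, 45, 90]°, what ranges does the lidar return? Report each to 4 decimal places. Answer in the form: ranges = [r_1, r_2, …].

beam 1: φ=-90°, α=345°
  d=(0.9659,-0.2588)  start (1,4)  tX=0.3520 tY=0.7341  stride 1/|dx|=1.0353 1/|dy|=3.8637
    cross x-line → (2,4), t=0.3520
    cross y-line → (2,3), t=0.7341
    cross x-line → (3,3), t=1.3873
    cross x-line → (4,3), t=2.4225
    cross x-line → (5,3), t=3.4578
    cross x-line → (6,3), t=4.4931
    cross y-line → (6,2), t=4.5978
    cross x-line → (7,2), t=5.5284
    cross x-line → (8,2), t=6.5637 (wall)
  → r_1 = 6.5637
beam 2: φ=-45°, α=30°
  d=(0.8660,0.5000)  start (1,4)  tX=0.3926 tY=1.6200  stride 1/|dx|=1.1547 1/|dy|=2.0000
    cross x-line → (2,4), t=0.3926
    cross x-line → (3,4), t=1.5473 (wall)
  → r_2 = 1.5473
beam 3: φ=45°, α=120°
  d=(-0.5000,0.8660)  start (1,4)  tX=1.3200 tY=0.9353  stride 1/|dx|=2.0000 1/|dy|=1.1547
    cross y-line → (1,5), t=0.9353 (wall)
  → r_3 = 0.9353
beam 4: φ=90°, α=165°
  d=(-0.9659,0.2588)  start (1,4)  tX=0.6833 tY=3.1296  stride 1/|dx|=1.0353 1/|dy|=3.8637
    cross x-line → (0,4), t=0.6833 (wall)
  → r_4 = 0.6833

ranges = [6.5637, 1.5473, 0.9353, 0.6833]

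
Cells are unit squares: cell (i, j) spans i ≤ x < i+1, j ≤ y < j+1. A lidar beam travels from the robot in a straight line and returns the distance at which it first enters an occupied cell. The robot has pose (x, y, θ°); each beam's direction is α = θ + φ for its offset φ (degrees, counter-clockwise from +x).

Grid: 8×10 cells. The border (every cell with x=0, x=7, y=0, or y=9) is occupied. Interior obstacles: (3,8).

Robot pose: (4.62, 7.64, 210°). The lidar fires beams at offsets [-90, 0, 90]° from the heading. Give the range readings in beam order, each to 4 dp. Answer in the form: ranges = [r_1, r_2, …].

beam 1: φ=-90°, α=120°
  cosα=-0.5000 sinα=0.8660 | (4,7) | tMaxX 1.2400 tMaxY 0.4157 | tΔX 2.0000 tΔY 1.1547
    t=0.4157 [y] (4,8)
    t=1.2400 [x] (3,8) — stop
  → r_1 = 1.2400
beam 2: φ=0°, α=210°
  cosα=-0.8660 sinα=-0.5000 | (4,7) | tMaxX 0.7159 tMaxY 1.2800 | tΔX 1.1547 tΔY 2.0000
    t=0.7159 [x] (3,7)
    t=1.2800 [y] (3,6)
    t=1.8706 [x] (2,6)
    t=3.0253 [x] (1,6)
    t=3.2800 [y] (1,5)
    t=4.1800 [x] (0,5) — stop
  → r_2 = 4.1800
beam 3: φ=90°, α=300°
  cosα=0.5000 sinα=-0.8660 | (4,7) | tMaxX 0.7600 tMaxY 0.7390 | tΔX 2.0000 tΔY 1.1547
    t=0.7390 [y] (4,6)
    t=0.7600 [x] (5,6)
    t=1.8937 [y] (5,5)
    t=2.7600 [x] (6,5)
    t=3.0484 [y] (6,4)
    t=4.2031 [y] (6,3)
    t=4.7600 [x] (7,3) — stop
  → r_3 = 4.7600

ranges = [1.2400, 4.1800, 4.7600]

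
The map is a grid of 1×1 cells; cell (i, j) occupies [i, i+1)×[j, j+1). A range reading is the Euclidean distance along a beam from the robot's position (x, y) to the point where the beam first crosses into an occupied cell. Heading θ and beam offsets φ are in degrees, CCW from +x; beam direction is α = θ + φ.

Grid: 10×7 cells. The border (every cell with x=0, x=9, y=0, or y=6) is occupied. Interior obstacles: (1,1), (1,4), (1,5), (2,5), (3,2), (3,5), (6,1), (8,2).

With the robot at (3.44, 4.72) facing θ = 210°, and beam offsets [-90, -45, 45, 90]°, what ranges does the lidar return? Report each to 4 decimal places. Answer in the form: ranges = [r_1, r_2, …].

beam 1: φ=-90°, α=120°
  dir = (cos 120°, sin 120°) = (-0.5000, 0.8660); from cell (3,4)
  next x-line at t=0.8800, next y-line at t=0.3233; Δt_x=2.0000, Δt_y=1.1547
    y: enter (3,5) at t=0.3233 ← occupied
  → r_1 = 0.3233
beam 2: φ=-45°, α=165°
  dir = (cos 165°, sin 165°) = (-0.9659, 0.2588); from cell (3,4)
  next x-line at t=0.4555, next y-line at t=1.0818; Δt_x=1.0353, Δt_y=3.8637
    x: enter (2,4) at t=0.4555
    y: enter (2,5) at t=1.0818 ← occupied
  → r_2 = 1.0818
beam 3: φ=45°, α=255°
  dir = (cos 255°, sin 255°) = (-0.2588, -0.9659); from cell (3,4)
  next x-line at t=1.7000, next y-line at t=0.7454; Δt_x=3.8637, Δt_y=1.0353
    y: enter (3,3) at t=0.7454
    x: enter (2,3) at t=1.7000
    y: enter (2,2) at t=1.7807
    y: enter (2,1) at t=2.8160
    y: enter (2,0) at t=3.8512 ← occupied
  → r_3 = 3.8512
beam 4: φ=90°, α=300°
  dir = (cos 300°, sin 300°) = (0.5000, -0.8660); from cell (3,4)
  next x-line at t=1.1200, next y-line at t=0.8314; Δt_x=2.0000, Δt_y=1.1547
    y: enter (3,3) at t=0.8314
    x: enter (4,3) at t=1.1200
    y: enter (4,2) at t=1.9861
    x: enter (5,2) at t=3.1200
    y: enter (5,1) at t=3.1408
    y: enter (5,0) at t=4.2955 ← occupied
  → r_4 = 4.2955

ranges = [0.3233, 1.0818, 3.8512, 4.2955]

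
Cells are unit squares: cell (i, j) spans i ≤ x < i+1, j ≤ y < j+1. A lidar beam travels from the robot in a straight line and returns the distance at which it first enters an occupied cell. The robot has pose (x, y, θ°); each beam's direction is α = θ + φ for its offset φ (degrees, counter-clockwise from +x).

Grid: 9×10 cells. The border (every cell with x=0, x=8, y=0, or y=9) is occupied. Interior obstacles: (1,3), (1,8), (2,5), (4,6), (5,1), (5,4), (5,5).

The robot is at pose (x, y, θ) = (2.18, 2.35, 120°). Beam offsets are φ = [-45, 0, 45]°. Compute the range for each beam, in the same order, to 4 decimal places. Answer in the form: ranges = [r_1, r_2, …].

beam 1: φ=-45°, α=75°
  cosα=0.2588 sinα=0.9659 | (2,2) | tMaxX 3.1682 tMaxY 0.6729 | tΔX 3.8637 tΔY 1.0353
    t=0.6729 [y] (2,3)
    t=1.7082 [y] (2,4)
    t=2.7435 [y] (2,5) — stop
  → r_1 = 2.7435
beam 2: φ=0°, α=120°
  cosα=-0.5000 sinα=0.8660 | (2,2) | tMaxX 0.3600 tMaxY 0.7506 | tΔX 2.0000 tΔY 1.1547
    t=0.3600 [x] (1,2)
    t=0.7506 [y] (1,3) — stop
  → r_2 = 0.7506
beam 3: φ=45°, α=165°
  cosα=-0.9659 sinα=0.2588 | (2,2) | tMaxX 0.1863 tMaxY 2.5114 | tΔX 1.0353 tΔY 3.8637
    t=0.1863 [x] (1,2)
    t=1.2216 [x] (0,2) — stop
  → r_3 = 1.2216

ranges = [2.7435, 0.7506, 1.2216]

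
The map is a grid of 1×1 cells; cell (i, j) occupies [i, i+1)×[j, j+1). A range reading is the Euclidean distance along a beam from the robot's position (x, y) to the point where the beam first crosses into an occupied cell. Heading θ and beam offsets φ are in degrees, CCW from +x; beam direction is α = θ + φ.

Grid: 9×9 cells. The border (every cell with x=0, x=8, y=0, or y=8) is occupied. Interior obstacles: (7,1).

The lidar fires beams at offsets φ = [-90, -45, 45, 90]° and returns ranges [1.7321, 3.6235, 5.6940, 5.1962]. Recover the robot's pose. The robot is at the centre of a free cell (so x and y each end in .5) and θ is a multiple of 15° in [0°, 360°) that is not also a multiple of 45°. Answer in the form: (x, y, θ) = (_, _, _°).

Candidates: 48 free-cell centres × 16 headings = 768 poses. Raycast each; keep the one whose scan matches to 4 dp.
  (5.5, 5.5, 30°): beam 1 = 4.0415 ≠ 1.7321 ✗
  (3.5, 3.5, 165°): beam 1 = 4.6587 ≠ 1.7321 ✗
  (2.5, 2.5, 210°): beam 1 = 3.0000 ≠ 1.7321 ✗
  (1.5, 3.5, 195°): beam 1 = 1.9319 ≠ 1.7321 ✗
  …
  (4.5, 6.5, 210°): r_1=1.7321, r_2=3.6235, r_3=5.6940, r_4=5.1962 — all match ✓
No second candidate reproduces the full scan.

(x, y, θ) = (4.5, 6.5, 210°)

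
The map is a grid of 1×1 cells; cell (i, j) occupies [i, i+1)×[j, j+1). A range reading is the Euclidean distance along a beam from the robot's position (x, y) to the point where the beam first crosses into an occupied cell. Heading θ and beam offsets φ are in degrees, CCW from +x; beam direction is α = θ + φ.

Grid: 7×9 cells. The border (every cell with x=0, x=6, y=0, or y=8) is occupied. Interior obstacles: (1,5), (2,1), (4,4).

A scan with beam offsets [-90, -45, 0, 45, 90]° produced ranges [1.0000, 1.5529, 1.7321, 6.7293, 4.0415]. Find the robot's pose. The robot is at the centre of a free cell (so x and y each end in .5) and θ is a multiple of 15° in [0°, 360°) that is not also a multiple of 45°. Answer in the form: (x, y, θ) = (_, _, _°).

(x, y, θ) = (2.5, 7.5, 240°)

The pose lattice has 32·16 = 512 candidates. Test each by forward raycasting.
  (2.5, 5.5, 165°): beam 1 = 2.5882 ≠ 1.0000 ✗
  (2.5, 3.5, 300°): beam 1 = 1.7321 ≠ 1.0000 ✗
  (3.5, 1.5, 60°): beam 2 = 2.5882 ≠ 1.5529 ✗
  …
  (2.5, 7.5, 240°): r_1=1.0000, r_2=1.5529, r_3=1.7321, r_4=6.7293, r_5=4.0415 — all match ✓
Unique over the lattice → pose = (2.5, 7.5, 240°).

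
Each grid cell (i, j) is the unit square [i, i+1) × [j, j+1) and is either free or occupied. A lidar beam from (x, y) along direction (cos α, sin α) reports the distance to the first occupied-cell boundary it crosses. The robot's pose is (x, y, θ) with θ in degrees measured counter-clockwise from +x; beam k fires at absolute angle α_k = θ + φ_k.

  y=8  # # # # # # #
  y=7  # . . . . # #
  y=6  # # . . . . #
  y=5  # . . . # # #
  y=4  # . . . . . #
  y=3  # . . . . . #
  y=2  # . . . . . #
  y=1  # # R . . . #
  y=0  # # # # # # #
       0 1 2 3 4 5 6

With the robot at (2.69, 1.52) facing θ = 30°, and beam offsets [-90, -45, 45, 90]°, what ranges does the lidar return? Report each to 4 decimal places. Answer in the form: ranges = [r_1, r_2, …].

ranges = [0.6004, 2.0091, 6.7086, 3.3800]

beam 1: φ=-90°, α=300°
  cosα=0.5000 sinα=-0.8660 | (2,1) | tMaxX 0.6200 tMaxY 0.6004 | tΔX 2.0000 tΔY 1.1547
    t=0.6004 [y] (2,0) — stop
  → r_1 = 0.6004
beam 2: φ=-45°, α=345°
  cosα=0.9659 sinα=-0.2588 | (2,1) | tMaxX 0.3209 tMaxY 2.0091 | tΔX 1.0353 tΔY 3.8637
    t=0.3209 [x] (3,1)
    t=1.3562 [x] (4,1)
    t=2.0091 [y] (4,0) — stop
  → r_2 = 2.0091
beam 3: φ=45°, α=75°
  cosα=0.2588 sinα=0.9659 | (2,1) | tMaxX 1.1977 tMaxY 0.4969 | tΔX 3.8637 tΔY 1.0353
    t=0.4969 [y] (2,2)
    t=1.1977 [x] (3,2)
    t=1.5322 [y] (3,3)
    t=2.5675 [y] (3,4)
    t=3.6028 [y] (3,5)
    t=4.6380 [y] (3,6)
    t=5.0615 [x] (4,6)
    t=5.6733 [y] (4,7)
    t=6.7086 [y] (4,8) — stop
  → r_3 = 6.7086
beam 4: φ=90°, α=120°
  cosα=-0.5000 sinα=0.8660 | (2,1) | tMaxX 1.3800 tMaxY 0.5543 | tΔX 2.0000 tΔY 1.1547
    t=0.5543 [y] (2,2)
    t=1.3800 [x] (1,2)
    t=1.7090 [y] (1,3)
    t=2.8637 [y] (1,4)
    t=3.3800 [x] (0,4) — stop
  → r_4 = 3.3800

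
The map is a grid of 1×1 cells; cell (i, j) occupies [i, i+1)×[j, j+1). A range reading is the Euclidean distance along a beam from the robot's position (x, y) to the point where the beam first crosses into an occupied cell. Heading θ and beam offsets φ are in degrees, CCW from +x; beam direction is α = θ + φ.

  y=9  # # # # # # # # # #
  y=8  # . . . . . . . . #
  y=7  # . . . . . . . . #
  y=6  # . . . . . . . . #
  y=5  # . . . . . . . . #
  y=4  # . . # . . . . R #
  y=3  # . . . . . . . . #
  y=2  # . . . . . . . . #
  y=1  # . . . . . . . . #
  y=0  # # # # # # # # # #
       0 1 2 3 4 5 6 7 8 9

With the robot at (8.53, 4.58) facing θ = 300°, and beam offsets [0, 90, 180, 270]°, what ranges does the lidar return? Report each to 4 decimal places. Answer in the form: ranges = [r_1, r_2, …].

ranges = [0.9400, 0.5427, 5.1038, 7.1600]

beam 1: φ=0°, α=300°
  dir = (cos 300°, sin 300°) = (0.5000, -0.8660); from cell (8,4)
  next x-line at t=0.9400, next y-line at t=0.6697; Δt_x=2.0000, Δt_y=1.1547
    y: enter (8,3) at t=0.6697
    x: enter (9,3) at t=0.9400 ← occupied
  → r_1 = 0.9400
beam 2: φ=90°, α=30°
  dir = (cos 30°, sin 30°) = (0.8660, 0.5000); from cell (8,4)
  next x-line at t=0.5427, next y-line at t=0.8400; Δt_x=1.1547, Δt_y=2.0000
    x: enter (9,4) at t=0.5427 ← occupied
  → r_2 = 0.5427
beam 3: φ=180°, α=120°
  dir = (cos 120°, sin 120°) = (-0.5000, 0.8660); from cell (8,4)
  next x-line at t=1.0600, next y-line at t=0.4850; Δt_x=2.0000, Δt_y=1.1547
    y: enter (8,5) at t=0.4850
    x: enter (7,5) at t=1.0600
    y: enter (7,6) at t=1.6397
    y: enter (7,7) at t=2.7944
    x: enter (6,7) at t=3.0600
    y: enter (6,8) at t=3.9491
    x: enter (5,8) at t=5.0600
    y: enter (5,9) at t=5.1038 ← occupied
  → r_3 = 5.1038
beam 4: φ=270°, α=210°
  dir = (cos 210°, sin 210°) = (-0.8660, -0.5000); from cell (8,4)
  next x-line at t=0.6120, next y-line at t=1.1600; Δt_x=1.1547, Δt_y=2.0000
    x: enter (7,4) at t=0.6120
    y: enter (7,3) at t=1.1600
    x: enter (6,3) at t=1.7667
    x: enter (5,3) at t=2.9214
    y: enter (5,2) at t=3.1600
    x: enter (4,2) at t=4.0761
    y: enter (4,1) at t=5.1600
    x: enter (3,1) at t=5.2308
    x: enter (2,1) at t=6.3855
    y: enter (2,0) at t=7.1600 ← occupied
  → r_4 = 7.1600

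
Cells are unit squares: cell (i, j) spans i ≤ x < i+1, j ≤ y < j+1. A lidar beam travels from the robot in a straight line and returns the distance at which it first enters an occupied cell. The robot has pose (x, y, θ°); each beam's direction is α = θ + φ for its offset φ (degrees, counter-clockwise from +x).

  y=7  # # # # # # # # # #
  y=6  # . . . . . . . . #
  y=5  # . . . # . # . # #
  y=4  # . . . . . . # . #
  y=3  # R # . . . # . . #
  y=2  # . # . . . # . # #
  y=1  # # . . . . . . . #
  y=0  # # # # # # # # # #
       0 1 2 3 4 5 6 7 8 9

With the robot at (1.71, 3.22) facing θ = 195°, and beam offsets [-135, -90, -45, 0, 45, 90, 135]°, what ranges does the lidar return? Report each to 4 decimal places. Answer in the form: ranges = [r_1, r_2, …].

beam 1: φ=-135°, α=60°
  d=(0.5000,0.8660)  start (1,3)  tX=0.5800 tY=0.9007  stride 1/|dx|=2.0000 1/|dy|=1.1547
    cross x-line → (2,3), t=0.5800 (wall)
  → r_1 = 0.5800
beam 2: φ=-90°, α=105°
  d=(-0.2588,0.9659)  start (1,3)  tX=2.7432 tY=0.8075  stride 1/|dx|=3.8637 1/|dy|=1.0353
    cross y-line → (1,4), t=0.8075
    cross y-line → (1,5), t=1.8428
    cross x-line → (0,5), t=2.7432 (wall)
  → r_2 = 2.7432
beam 3: φ=-45°, α=150°
  d=(-0.8660,0.5000)  start (1,3)  tX=0.8198 tY=1.5600  stride 1/|dx|=1.1547 1/|dy|=2.0000
    cross x-line → (0,3), t=0.8198 (wall)
  → r_3 = 0.8198
beam 4: φ=0°, α=195°
  d=(-0.9659,-0.2588)  start (1,3)  tX=0.7350 tY=0.8500  stride 1/|dx|=1.0353 1/|dy|=3.8637
    cross x-line → (0,3), t=0.7350 (wall)
  → r_4 = 0.7350
beam 5: φ=45°, α=240°
  d=(-0.5000,-0.8660)  start (1,3)  tX=1.4200 tY=0.2540  stride 1/|dx|=2.0000 1/|dy|=1.1547
    cross y-line → (1,2), t=0.2540
    cross y-line → (1,1), t=1.4087 (wall)
  → r_5 = 1.4087
beam 6: φ=90°, α=285°
  d=(0.2588,-0.9659)  start (1,3)  tX=1.1205 tY=0.2278  stride 1/|dx|=3.8637 1/|dy|=1.0353
    cross y-line → (1,2), t=0.2278
    cross x-line → (2,2), t=1.1205 (wall)
  → r_6 = 1.1205
beam 7: φ=135°, α=330°
  d=(0.8660,-0.5000)  start (1,3)  tX=0.3349 tY=0.4400  stride 1/|dx|=1.1547 1/|dy|=2.0000
    cross x-line → (2,3), t=0.3349 (wall)
  → r_7 = 0.3349

ranges = [0.5800, 2.7432, 0.8198, 0.7350, 1.4087, 1.1205, 0.3349]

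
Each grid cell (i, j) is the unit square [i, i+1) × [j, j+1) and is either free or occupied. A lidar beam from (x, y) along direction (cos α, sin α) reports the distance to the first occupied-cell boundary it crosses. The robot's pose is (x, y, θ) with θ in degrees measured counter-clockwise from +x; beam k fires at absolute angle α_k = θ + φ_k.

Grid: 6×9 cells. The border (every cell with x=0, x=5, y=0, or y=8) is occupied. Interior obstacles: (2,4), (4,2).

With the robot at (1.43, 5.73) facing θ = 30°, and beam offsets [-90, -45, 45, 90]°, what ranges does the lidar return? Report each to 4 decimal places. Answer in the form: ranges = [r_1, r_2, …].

ranges = [1.1400, 3.6959, 2.3501, 0.8600]

beam 1: φ=-90°, α=300°
  direction (0.5000, -0.8660); cell (1,5); t to first gridline: x 1.1400, y 0.8429 (then +2.0000 / +1.1547)
    (1,4) via y @ 0.8429
    (2,4) via x @ 1.1400  # hit
  → r_1 = 1.1400
beam 2: φ=-45°, α=345°
  direction (0.9659, -0.2588); cell (1,5); t to first gridline: x 0.5901, y 2.8205 (then +1.0353 / +3.8637)
    (2,5) via x @ 0.5901
    (3,5) via x @ 1.6254
    (4,5) via x @ 2.6607
    (4,4) via y @ 2.8205
    (5,4) via x @ 3.6959  # hit
  → r_2 = 3.6959
beam 3: φ=45°, α=75°
  direction (0.2588, 0.9659); cell (1,5); t to first gridline: x 2.2023, y 0.2795 (then +3.8637 / +1.0353)
    (1,6) via y @ 0.2795
    (1,7) via y @ 1.3148
    (2,7) via x @ 2.2023
    (2,8) via y @ 2.3501  # hit
  → r_3 = 2.3501
beam 4: φ=90°, α=120°
  direction (-0.5000, 0.8660); cell (1,5); t to first gridline: x 0.8600, y 0.3118 (then +2.0000 / +1.1547)
    (1,6) via y @ 0.3118
    (0,6) via x @ 0.8600  # hit
  → r_4 = 0.8600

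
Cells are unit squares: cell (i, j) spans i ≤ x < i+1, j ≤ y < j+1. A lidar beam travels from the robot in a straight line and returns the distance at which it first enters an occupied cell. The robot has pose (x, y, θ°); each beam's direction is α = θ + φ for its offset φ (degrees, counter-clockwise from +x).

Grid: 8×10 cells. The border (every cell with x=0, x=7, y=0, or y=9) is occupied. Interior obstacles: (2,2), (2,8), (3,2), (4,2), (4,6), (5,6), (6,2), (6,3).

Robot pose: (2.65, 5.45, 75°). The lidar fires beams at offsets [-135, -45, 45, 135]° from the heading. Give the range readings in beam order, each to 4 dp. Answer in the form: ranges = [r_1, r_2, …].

ranges = [2.8290, 1.5588, 3.3000, 1.9053]

beam 1: φ=-135°, α=300°
  d=(0.5000,-0.8660)  start (2,5)  tX=0.7000 tY=0.5196  stride 1/|dx|=2.0000 1/|dy|=1.1547
    cross y-line → (2,4), t=0.5196
    cross x-line → (3,4), t=0.7000
    cross y-line → (3,3), t=1.6743
    cross x-line → (4,3), t=2.7000
    cross y-line → (4,2), t=2.8290 (wall)
  → r_1 = 2.8290
beam 2: φ=-45°, α=30°
  d=(0.8660,0.5000)  start (2,5)  tX=0.4041 tY=1.1000  stride 1/|dx|=1.1547 1/|dy|=2.0000
    cross x-line → (3,5), t=0.4041
    cross y-line → (3,6), t=1.1000
    cross x-line → (4,6), t=1.5588 (wall)
  → r_2 = 1.5588
beam 3: φ=45°, α=120°
  d=(-0.5000,0.8660)  start (2,5)  tX=1.3000 tY=0.6351  stride 1/|dx|=2.0000 1/|dy|=1.1547
    cross y-line → (2,6), t=0.6351
    cross x-line → (1,6), t=1.3000
    cross y-line → (1,7), t=1.7898
    cross y-line → (1,8), t=2.9445
    cross x-line → (0,8), t=3.3000 (wall)
  → r_3 = 3.3000
beam 4: φ=135°, α=210°
  d=(-0.8660,-0.5000)  start (2,5)  tX=0.7506 tY=0.9000  stride 1/|dx|=1.1547 1/|dy|=2.0000
    cross x-line → (1,5), t=0.7506
    cross y-line → (1,4), t=0.9000
    cross x-line → (0,4), t=1.9053 (wall)
  → r_4 = 1.9053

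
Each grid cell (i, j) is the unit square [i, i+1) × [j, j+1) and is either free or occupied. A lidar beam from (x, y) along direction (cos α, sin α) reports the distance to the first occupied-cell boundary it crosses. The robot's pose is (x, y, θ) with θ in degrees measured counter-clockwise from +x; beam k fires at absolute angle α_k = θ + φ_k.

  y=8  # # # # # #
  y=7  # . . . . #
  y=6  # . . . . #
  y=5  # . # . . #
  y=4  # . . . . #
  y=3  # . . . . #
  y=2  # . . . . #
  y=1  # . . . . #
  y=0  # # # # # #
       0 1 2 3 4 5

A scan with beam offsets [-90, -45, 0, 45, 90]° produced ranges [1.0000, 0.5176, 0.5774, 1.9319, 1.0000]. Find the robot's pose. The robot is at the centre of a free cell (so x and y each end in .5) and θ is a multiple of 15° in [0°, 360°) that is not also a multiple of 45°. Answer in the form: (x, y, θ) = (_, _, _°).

(x, y, θ) = (1.5, 6.5, 210°)

The pose lattice has 27·16 = 432 candidates. Test each by forward raycasting.
  (4.5, 4.5, 75°): beam 1 = 0.5176 ≠ 1.0000 ✗
  (1.5, 3.5, 105°): beam 1 = 3.6235 ≠ 1.0000 ✗
  (3.5, 1.5, 165°): beam 1 = 5.7956 ≠ 1.0000 ✗
  (4.5, 1.5, 285°): beam 1 = 1.9319 ≠ 1.0000 ✗
  …
  (1.5, 6.5, 210°): r_1=1.0000, r_2=0.5176, r_3=0.5774, r_4=1.9319, r_5=1.0000 — all match ✓
Only this pose fits every beam.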